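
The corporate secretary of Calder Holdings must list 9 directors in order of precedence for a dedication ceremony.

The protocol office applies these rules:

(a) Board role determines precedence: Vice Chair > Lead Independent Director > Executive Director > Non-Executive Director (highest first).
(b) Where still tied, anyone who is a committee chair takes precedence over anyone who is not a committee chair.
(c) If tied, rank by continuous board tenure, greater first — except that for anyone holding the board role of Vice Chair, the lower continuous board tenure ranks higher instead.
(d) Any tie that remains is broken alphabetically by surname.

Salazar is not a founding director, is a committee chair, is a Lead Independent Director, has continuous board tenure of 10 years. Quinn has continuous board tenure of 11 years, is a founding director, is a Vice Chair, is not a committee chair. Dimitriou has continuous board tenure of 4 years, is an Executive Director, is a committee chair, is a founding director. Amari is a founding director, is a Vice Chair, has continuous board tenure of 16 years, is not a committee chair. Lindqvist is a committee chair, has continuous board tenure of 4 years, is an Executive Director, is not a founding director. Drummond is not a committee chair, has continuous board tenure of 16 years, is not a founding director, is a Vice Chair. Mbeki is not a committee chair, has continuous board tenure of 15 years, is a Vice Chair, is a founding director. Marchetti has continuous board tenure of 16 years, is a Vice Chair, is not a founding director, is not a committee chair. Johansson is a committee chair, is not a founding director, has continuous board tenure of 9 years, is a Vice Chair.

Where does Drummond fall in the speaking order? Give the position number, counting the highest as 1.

By board role: Johansson, Quinn, Mbeki, Amari, Drummond and Marchetti (Vice Chair); then Salazar (Lead Independent Director); then Dimitriou and Lindqvist (Executive Director).
Among Johansson, Quinn, Mbeki, Amari, Drummond and Marchetti, a committee chair before not a committee chair: Johansson (a committee chair) before Quinn, Mbeki, Amari, Drummond and Marchetti (not a committee chair).
Among Quinn, Mbeki, Amari, Drummond and Marchetti, by continuous board tenure (lower first) (reversed rule for this group): Quinn (11 years) before Mbeki (15 years) before Amari, Drummond and Marchetti (16 years).
Among Amari, Drummond and Marchetti, alphabetically by surname: Amari before Drummond before Marchetti.
Dimitriou and Lindqvist are each a committee chair, so the next rule applies.
Dimitriou and Lindqvist both have continuous board tenure 4 years, so the next rule applies.
Among Dimitriou and Lindqvist, alphabetically by surname: Dimitriou before Lindqvist.
Order: Johansson, Quinn, Mbeki, Amari, Drummond, Marchetti, Salazar, Dimitriou, Lindqvist. So position 5.

5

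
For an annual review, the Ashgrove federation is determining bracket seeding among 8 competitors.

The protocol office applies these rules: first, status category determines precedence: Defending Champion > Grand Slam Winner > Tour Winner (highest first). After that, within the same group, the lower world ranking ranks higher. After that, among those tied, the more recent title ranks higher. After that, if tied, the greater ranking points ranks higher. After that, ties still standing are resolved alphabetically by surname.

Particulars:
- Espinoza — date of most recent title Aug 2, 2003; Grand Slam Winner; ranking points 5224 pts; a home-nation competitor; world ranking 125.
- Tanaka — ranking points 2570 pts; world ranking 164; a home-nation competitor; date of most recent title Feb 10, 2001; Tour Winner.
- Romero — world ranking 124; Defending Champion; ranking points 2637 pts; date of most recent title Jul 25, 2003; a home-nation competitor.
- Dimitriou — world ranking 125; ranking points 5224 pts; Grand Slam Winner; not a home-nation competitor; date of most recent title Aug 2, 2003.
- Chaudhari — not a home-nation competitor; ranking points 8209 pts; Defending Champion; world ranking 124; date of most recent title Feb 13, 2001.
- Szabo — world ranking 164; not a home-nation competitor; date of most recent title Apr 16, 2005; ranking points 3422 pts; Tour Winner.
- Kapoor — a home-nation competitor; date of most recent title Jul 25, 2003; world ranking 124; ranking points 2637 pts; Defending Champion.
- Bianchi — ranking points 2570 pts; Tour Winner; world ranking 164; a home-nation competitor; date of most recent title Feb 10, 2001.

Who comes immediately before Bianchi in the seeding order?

By status category: Kapoor, Romero and Chaudhari (Defending Champion); then Dimitriou and Espinoza (Grand Slam Winner); then Szabo, Bianchi and Tanaka (Tour Winner).
Kapoor, Romero and Chaudhari all have world ranking 124, so the next rule applies.
Among Kapoor, Romero and Chaudhari, by date of most recent title (later first): Kapoor and Romero (Jul 25, 2003) before Chaudhari (Feb 13, 2001).
Kapoor and Romero both have ranking points 2637 pts, so the next rule applies.
Among Kapoor and Romero, alphabetically by surname: Kapoor before Romero.
Dimitriou and Espinoza both have world ranking 125, so the next rule applies.
Dimitriou and Espinoza both have date of most recent title Aug 2, 2003, so the next rule applies.
Dimitriou and Espinoza both have ranking points 5224 pts, so the next rule applies.
Among Dimitriou and Espinoza, alphabetically by surname: Dimitriou before Espinoza.
Szabo, Bianchi and Tanaka all have world ranking 164, so the next rule applies.
Among Szabo, Bianchi and Tanaka, by date of most recent title (later first): Szabo (Apr 16, 2005) before Bianchi and Tanaka (Feb 10, 2001).
Bianchi and Tanaka both have ranking points 2570 pts, so the next rule applies.
Among Bianchi and Tanaka, alphabetically by surname: Bianchi before Tanaka.
Order: Kapoor, Romero, Chaudhari, Dimitriou, Espinoza, Szabo, Bianchi, Tanaka.

Szabo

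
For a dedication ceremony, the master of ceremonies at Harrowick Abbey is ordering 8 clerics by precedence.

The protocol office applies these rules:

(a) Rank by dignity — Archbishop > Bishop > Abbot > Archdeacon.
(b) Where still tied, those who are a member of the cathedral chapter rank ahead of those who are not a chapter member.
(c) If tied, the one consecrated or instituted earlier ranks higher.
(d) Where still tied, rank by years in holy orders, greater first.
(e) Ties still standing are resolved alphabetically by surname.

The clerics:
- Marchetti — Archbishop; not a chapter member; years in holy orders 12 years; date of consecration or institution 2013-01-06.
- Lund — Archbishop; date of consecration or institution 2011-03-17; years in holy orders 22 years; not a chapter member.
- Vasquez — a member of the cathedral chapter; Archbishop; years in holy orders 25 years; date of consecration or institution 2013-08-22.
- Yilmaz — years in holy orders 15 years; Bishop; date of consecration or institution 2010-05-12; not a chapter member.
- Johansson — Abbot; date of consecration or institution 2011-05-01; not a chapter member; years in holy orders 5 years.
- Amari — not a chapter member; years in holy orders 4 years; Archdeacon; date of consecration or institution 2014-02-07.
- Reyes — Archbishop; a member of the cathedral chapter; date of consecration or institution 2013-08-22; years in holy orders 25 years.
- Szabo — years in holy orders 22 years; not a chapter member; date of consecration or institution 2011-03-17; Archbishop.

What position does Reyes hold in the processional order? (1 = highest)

1

By dignity: Reyes, Vasquez, Lund, Szabo and Marchetti (Archbishop); then Yilmaz (Bishop); then Johansson (Abbot); then Amari (Archdeacon).
Among Reyes, Vasquez, Lund, Szabo and Marchetti, a member of the cathedral chapter before not a chapter member: Reyes and Vasquez (a member of the cathedral chapter) before Lund, Szabo and Marchetti (not a chapter member).
Reyes and Vasquez both have date of consecration or institution 2013-08-22, so the next rule applies.
Reyes and Vasquez both have years in holy orders 25 years, so the next rule applies.
Among Reyes and Vasquez, alphabetically by surname: Reyes before Vasquez.
Among Lund, Szabo and Marchetti, by date of consecration or institution (earlier first): Lund and Szabo (2011-03-17) before Marchetti (2013-01-06).
Lund and Szabo both have years in holy orders 22 years, so the next rule applies.
Among Lund and Szabo, alphabetically by surname: Lund before Szabo.
Order: Reyes, Vasquez, Lund, Szabo, Marchetti, Yilmaz, Johansson, Amari. So position 1.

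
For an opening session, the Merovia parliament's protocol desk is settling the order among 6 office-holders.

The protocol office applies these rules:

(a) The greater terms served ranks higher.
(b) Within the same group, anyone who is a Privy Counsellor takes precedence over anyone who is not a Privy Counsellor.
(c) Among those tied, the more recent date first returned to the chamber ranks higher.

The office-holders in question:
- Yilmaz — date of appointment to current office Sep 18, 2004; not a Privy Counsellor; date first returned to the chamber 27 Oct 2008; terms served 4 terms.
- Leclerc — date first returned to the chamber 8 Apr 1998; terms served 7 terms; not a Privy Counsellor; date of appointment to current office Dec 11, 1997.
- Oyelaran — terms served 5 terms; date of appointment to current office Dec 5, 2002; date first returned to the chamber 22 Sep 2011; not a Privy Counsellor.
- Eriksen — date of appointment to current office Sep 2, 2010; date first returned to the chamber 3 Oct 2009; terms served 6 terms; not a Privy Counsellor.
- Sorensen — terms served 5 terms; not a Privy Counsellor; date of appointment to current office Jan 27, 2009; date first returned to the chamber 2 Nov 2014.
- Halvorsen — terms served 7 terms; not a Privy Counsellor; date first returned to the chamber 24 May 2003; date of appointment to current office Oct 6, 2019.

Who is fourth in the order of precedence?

By terms served (higher first): Halvorsen and Leclerc (both 7 terms); then Eriksen (6 terms); then Sorensen and Oyelaran (both 5 terms); then Yilmaz (4 terms).
Halvorsen and Leclerc are each not a Privy Counsellor, so the next rule applies.
Among Halvorsen and Leclerc, by date first returned to the chamber (later first): Halvorsen (24 May 2003) before Leclerc (8 Apr 1998).
Sorensen and Oyelaran are each not a Privy Counsellor, so the next rule applies.
Among Sorensen and Oyelaran, by date first returned to the chamber (later first): Sorensen (2 Nov 2014) before Oyelaran (22 Sep 2011).
Order: Halvorsen, Leclerc, Eriksen, Sorensen, Oyelaran, Yilmaz.

Sorensen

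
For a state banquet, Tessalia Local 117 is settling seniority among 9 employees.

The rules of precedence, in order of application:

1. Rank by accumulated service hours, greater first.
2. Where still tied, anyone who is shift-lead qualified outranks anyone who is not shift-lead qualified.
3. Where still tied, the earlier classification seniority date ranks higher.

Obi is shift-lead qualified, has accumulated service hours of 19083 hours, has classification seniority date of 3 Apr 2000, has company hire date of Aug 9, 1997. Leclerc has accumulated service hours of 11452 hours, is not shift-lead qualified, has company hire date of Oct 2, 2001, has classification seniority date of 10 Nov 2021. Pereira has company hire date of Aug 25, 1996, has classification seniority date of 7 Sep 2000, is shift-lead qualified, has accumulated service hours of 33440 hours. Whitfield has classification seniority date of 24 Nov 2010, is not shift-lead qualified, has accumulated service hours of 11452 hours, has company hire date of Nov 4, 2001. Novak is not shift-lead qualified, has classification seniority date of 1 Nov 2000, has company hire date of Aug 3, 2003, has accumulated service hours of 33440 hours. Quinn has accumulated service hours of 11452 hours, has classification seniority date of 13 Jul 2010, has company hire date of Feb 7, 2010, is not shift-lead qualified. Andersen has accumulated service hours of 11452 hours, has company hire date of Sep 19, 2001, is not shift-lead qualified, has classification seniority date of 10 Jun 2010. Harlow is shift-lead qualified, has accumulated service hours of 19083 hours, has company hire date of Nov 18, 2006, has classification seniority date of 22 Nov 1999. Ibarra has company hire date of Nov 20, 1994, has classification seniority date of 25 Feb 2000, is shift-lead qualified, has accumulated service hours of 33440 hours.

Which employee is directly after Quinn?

Whitfield

By accumulated service hours (higher first): Ibarra, Pereira and Novak (each 33440 hours); then Harlow and Obi (both 19083 hours); then Andersen, Quinn, Whitfield and Leclerc (each 11452 hours).
Among Ibarra, Pereira and Novak, shift-lead qualified before not shift-lead qualified: Ibarra and Pereira (shift-lead qualified) before Novak (not shift-lead qualified).
Among Ibarra and Pereira, by classification seniority date (earlier first): Ibarra (25 Feb 2000) before Pereira (7 Sep 2000).
Harlow and Obi are each shift-lead qualified, so the next rule applies.
Among Harlow and Obi, by classification seniority date (earlier first): Harlow (22 Nov 1999) before Obi (3 Apr 2000).
Andersen, Quinn, Whitfield and Leclerc are each not shift-lead qualified, so the next rule applies.
Among Andersen, Quinn, Whitfield and Leclerc, by classification seniority date (earlier first): Andersen (10 Jun 2010) before Quinn (13 Jul 2010) before Whitfield (24 Nov 2010) before Leclerc (10 Nov 2021).
Order: Ibarra, Pereira, Novak, Harlow, Obi, Andersen, Quinn, Whitfield, Leclerc.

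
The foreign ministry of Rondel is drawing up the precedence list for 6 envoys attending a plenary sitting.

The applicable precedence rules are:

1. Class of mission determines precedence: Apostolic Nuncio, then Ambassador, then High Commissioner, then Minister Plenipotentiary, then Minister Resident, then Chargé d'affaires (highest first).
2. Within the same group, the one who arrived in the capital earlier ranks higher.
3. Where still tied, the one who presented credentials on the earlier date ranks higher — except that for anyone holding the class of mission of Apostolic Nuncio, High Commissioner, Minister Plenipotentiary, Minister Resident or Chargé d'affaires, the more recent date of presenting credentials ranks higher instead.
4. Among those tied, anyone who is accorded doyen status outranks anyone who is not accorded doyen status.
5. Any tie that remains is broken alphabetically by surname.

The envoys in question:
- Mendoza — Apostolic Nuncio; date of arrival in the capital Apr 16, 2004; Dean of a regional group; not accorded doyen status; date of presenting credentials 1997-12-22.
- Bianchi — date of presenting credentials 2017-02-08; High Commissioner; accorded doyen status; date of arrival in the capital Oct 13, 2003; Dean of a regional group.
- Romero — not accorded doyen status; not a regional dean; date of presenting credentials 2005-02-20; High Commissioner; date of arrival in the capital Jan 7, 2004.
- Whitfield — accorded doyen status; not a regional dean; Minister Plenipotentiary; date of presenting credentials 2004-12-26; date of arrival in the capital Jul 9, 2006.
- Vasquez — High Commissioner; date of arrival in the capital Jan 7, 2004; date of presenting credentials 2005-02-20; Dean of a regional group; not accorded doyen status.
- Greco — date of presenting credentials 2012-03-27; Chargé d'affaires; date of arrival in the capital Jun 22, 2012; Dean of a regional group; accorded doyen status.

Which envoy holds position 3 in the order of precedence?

Romero

By class of mission: Mendoza (Apostolic Nuncio); then Bianchi, Romero and Vasquez (High Commissioner); then Whitfield (Minister Plenipotentiary); then Greco (Chargé d'affaires).
Among Bianchi, Romero and Vasquez, by date of arrival in the capital (earlier first): Bianchi (Oct 13, 2003) before Romero and Vasquez (Jan 7, 2004).
Romero and Vasquez both have date of presenting credentials 2005-02-20, so the next rule applies.
Romero and Vasquez are each not accorded doyen status, so the next rule applies.
Among Romero and Vasquez, alphabetically by surname: Romero before Vasquez.
Order: Mendoza, Bianchi, Romero, Vasquez, Whitfield, Greco.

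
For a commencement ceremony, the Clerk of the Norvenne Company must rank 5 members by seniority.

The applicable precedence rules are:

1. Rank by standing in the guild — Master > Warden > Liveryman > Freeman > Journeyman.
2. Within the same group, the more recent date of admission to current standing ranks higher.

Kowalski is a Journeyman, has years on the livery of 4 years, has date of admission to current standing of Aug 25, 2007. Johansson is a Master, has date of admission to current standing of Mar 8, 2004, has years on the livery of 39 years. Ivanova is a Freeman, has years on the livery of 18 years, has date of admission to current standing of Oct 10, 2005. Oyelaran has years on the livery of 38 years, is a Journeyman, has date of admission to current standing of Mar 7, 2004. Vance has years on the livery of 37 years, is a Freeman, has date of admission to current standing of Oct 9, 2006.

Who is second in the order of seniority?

By standing in the guild: Johansson (Master); then Vance and Ivanova (Freeman); then Kowalski and Oyelaran (Journeyman).
Among Vance and Ivanova, by date of admission to current standing (later first): Vance (Oct 9, 2006) before Ivanova (Oct 10, 2005).
Among Kowalski and Oyelaran, by date of admission to current standing (later first): Kowalski (Aug 25, 2007) before Oyelaran (Mar 7, 2004).
Order: Johansson, Vance, Ivanova, Kowalski, Oyelaran.

Vance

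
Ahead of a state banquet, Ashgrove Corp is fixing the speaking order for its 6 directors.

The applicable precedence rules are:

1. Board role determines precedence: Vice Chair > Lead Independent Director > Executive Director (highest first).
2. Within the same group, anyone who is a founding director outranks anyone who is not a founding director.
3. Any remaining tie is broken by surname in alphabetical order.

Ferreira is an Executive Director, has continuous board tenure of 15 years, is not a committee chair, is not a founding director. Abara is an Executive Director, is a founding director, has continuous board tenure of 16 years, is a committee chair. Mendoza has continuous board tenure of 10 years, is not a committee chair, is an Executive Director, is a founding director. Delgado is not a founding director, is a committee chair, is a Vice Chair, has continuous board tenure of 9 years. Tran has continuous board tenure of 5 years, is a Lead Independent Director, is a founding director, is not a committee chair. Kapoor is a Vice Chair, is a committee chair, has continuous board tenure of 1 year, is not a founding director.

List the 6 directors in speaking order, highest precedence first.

By board role: Delgado and Kapoor (Vice Chair); then Tran (Lead Independent Director); then Abara, Mendoza and Ferreira (Executive Director).
Delgado and Kapoor are each not a founding director, so the next rule applies.
Among Delgado and Kapoor, alphabetically by surname: Delgado before Kapoor.
Among Abara, Mendoza and Ferreira, a founding director before not a founding director: Abara and Mendoza (a founding director) before Ferreira (not a founding director).
Among Abara and Mendoza, alphabetically by surname: Abara before Mendoza.
Full order: Delgado, Kapoor, Tran, Abara, Mendoza, Ferreira.

Delgado, Kapoor, Tran, Abara, Mendoza, Ferreira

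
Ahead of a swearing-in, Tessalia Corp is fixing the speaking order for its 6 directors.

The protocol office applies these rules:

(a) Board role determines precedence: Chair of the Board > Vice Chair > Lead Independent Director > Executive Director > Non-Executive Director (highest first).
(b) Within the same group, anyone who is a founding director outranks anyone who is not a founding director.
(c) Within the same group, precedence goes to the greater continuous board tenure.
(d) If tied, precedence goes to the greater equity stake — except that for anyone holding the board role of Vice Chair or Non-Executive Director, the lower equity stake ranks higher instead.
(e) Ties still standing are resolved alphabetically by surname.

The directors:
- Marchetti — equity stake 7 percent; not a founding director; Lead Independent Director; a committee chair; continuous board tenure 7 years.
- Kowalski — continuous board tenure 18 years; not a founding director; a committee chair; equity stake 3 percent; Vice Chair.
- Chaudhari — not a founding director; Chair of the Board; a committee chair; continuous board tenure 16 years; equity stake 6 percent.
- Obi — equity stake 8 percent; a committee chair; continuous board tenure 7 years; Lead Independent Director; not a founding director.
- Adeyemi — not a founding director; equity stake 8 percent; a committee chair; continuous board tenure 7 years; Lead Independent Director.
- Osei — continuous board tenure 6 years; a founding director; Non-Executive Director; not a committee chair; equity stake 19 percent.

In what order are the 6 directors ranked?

Chaudhari, Kowalski, Adeyemi, Obi, Marchetti, Osei

By board role: Chaudhari (Chair of the Board); then Kowalski (Vice Chair); then Adeyemi, Obi and Marchetti (Lead Independent Director); then Osei (Non-Executive Director).
Adeyemi, Obi and Marchetti are each not a founding director, so the next rule applies.
Adeyemi, Obi and Marchetti all have continuous board tenure 7 years, so the next rule applies.
Among Adeyemi, Obi and Marchetti, by equity stake (higher first): Adeyemi and Obi (8 percent) before Marchetti (7 percent).
Among Adeyemi and Obi, alphabetically by surname: Adeyemi before Obi.
Full order: Chaudhari, Kowalski, Adeyemi, Obi, Marchetti, Osei.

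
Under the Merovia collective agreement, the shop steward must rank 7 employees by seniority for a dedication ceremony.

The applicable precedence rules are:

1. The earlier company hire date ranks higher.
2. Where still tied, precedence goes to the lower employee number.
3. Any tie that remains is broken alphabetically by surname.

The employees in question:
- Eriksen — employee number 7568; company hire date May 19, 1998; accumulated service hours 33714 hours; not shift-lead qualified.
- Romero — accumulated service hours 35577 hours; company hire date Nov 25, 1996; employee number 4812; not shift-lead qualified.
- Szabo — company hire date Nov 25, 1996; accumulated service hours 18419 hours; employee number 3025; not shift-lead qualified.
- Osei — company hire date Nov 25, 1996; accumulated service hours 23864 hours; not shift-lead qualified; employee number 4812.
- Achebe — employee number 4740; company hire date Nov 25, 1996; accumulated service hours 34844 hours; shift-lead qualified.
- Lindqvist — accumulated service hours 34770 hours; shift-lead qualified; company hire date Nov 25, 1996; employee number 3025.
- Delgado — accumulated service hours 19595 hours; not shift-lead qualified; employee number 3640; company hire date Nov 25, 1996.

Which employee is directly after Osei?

Romero

By company hire date (earlier first): Lindqvist, Szabo, Delgado, Achebe, Osei and Romero (each Nov 25, 1996); then Eriksen (May 19, 1998).
Among Lindqvist, Szabo, Delgado, Achebe, Osei and Romero, by employee number (lower first): Lindqvist and Szabo (3025) before Delgado (3640) before Achebe (4740) before Osei and Romero (4812).
Among Lindqvist and Szabo, alphabetically by surname: Lindqvist before Szabo.
Among Osei and Romero, alphabetically by surname: Osei before Romero.
Order: Lindqvist, Szabo, Delgado, Achebe, Osei, Romero, Eriksen.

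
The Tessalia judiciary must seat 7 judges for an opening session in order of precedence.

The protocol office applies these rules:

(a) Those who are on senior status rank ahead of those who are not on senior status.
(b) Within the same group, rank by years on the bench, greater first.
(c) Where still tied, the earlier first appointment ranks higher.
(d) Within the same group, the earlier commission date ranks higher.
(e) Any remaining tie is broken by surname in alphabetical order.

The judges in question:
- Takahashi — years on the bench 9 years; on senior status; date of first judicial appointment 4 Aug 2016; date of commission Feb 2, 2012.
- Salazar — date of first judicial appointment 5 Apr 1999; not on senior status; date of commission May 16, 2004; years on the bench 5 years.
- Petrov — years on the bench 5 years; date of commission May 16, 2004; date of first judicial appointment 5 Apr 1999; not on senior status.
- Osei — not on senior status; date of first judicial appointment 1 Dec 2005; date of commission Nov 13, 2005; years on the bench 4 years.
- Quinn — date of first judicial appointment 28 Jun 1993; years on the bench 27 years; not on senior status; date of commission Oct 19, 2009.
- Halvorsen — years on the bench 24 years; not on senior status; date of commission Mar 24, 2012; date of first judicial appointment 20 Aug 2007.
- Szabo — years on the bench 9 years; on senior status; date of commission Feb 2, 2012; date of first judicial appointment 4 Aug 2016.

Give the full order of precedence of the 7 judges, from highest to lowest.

Szabo, Takahashi, Quinn, Halvorsen, Petrov, Salazar, Osei

By the first rule: Szabo and Takahashi (both on senior status); then Quinn, Halvorsen, Petrov, Salazar and Osei (each not on senior status).
Szabo and Takahashi both have years on the bench 9 years, so the next rule applies.
Szabo and Takahashi both have date of first judicial appointment 4 Aug 2016, so the next rule applies.
Szabo and Takahashi both have date of commission Feb 2, 2012, so the next rule applies.
Among Szabo and Takahashi, alphabetically by surname: Szabo before Takahashi.
Among Quinn, Halvorsen, Petrov, Salazar and Osei, by years on the bench (higher first): Quinn (27 years) before Halvorsen (24 years) before Petrov and Salazar (5 years) before Osei (4 years).
Petrov and Salazar both have date of first judicial appointment 5 Apr 1999, so the next rule applies.
Petrov and Salazar both have date of commission May 16, 2004, so the next rule applies.
Among Petrov and Salazar, alphabetically by surname: Petrov before Salazar.
Full order: Szabo, Takahashi, Quinn, Halvorsen, Petrov, Salazar, Osei.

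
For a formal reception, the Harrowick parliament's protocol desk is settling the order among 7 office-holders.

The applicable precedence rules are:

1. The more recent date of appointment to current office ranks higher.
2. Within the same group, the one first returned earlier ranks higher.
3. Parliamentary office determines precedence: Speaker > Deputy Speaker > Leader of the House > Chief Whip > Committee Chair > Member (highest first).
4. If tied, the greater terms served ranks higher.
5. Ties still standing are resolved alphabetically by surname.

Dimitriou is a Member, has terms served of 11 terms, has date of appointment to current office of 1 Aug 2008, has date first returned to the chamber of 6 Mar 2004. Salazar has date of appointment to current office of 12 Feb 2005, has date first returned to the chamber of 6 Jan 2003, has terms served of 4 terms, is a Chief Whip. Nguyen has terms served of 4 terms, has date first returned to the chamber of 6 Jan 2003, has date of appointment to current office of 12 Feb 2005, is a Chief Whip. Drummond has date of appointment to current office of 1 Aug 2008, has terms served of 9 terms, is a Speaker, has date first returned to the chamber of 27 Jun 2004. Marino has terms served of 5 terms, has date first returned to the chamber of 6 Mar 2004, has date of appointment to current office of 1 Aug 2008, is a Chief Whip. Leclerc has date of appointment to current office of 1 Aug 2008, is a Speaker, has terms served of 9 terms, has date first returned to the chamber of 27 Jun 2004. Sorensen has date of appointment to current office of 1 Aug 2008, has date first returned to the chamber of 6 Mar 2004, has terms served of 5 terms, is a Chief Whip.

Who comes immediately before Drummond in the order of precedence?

Dimitriou

By date of appointment to current office (later first): Marino, Sorensen, Dimitriou, Drummond and Leclerc (each 1 Aug 2008); then Nguyen and Salazar (both 12 Feb 2005).
Among Marino, Sorensen, Dimitriou, Drummond and Leclerc, by date first returned to the chamber (earlier first): Marino, Sorensen and Dimitriou (6 Mar 2004) before Drummond and Leclerc (27 Jun 2004).
Among Marino, Sorensen and Dimitriou, by parliamentary office: Marino and Sorensen (Chief Whip) before Dimitriou (Member).
Marino and Sorensen both have terms served 5 terms, so the next rule applies.
Among Marino and Sorensen, alphabetically by surname: Marino before Sorensen.
Drummond and Leclerc are each Speaker, so the next rule applies.
Drummond and Leclerc both have terms served 9 terms, so the next rule applies.
Among Drummond and Leclerc, alphabetically by surname: Drummond before Leclerc.
Nguyen and Salazar both have date first returned to the chamber 6 Jan 2003, so the next rule applies.
Nguyen and Salazar are each Chief Whip, so the next rule applies.
Nguyen and Salazar both have terms served 4 terms, so the next rule applies.
Among Nguyen and Salazar, alphabetically by surname: Nguyen before Salazar.
Order: Marino, Sorensen, Dimitriou, Drummond, Leclerc, Nguyen, Salazar.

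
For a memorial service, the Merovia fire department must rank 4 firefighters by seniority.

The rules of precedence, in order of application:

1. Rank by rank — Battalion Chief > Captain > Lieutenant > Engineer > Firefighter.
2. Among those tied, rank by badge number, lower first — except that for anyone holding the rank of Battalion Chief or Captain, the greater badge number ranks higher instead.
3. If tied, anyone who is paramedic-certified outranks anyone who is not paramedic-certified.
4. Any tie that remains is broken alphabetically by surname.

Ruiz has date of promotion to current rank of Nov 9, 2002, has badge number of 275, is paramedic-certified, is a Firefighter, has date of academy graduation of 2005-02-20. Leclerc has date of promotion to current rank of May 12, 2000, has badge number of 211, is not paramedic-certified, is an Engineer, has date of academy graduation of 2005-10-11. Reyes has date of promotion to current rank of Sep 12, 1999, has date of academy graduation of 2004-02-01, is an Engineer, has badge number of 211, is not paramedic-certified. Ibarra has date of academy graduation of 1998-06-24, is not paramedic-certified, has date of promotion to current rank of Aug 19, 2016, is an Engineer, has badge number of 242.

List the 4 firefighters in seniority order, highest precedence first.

By rank: Leclerc, Reyes and Ibarra (Engineer); then Ruiz (Firefighter).
Among Leclerc, Reyes and Ibarra, by badge number (lower first): Leclerc and Reyes (211) before Ibarra (242).
Leclerc and Reyes are each not paramedic-certified, so the next rule applies.
Among Leclerc and Reyes, alphabetically by surname: Leclerc before Reyes.
Full order: Leclerc, Reyes, Ibarra, Ruiz.

Leclerc, Reyes, Ibarra, Ruiz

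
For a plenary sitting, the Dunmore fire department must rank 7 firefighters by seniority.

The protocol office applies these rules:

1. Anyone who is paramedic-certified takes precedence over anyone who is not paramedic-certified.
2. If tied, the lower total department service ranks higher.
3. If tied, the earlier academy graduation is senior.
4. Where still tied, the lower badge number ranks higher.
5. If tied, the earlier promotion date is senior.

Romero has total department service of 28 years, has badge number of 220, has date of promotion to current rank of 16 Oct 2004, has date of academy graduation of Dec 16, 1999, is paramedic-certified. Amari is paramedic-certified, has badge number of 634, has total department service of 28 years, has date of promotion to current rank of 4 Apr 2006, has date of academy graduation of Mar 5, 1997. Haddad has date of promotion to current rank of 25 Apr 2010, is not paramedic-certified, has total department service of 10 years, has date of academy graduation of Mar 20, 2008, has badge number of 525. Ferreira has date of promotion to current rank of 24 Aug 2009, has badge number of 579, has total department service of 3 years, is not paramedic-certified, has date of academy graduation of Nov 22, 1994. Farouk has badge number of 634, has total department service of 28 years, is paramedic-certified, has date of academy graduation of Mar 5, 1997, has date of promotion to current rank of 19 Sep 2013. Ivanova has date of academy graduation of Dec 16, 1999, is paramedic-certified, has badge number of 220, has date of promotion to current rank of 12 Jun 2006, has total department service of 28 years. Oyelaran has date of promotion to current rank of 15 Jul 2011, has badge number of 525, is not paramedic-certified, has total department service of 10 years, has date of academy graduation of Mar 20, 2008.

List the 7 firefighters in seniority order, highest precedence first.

Amari, Farouk, Romero, Ivanova, Ferreira, Haddad, Oyelaran

By the first rule: Amari, Farouk, Romero and Ivanova (each paramedic-certified); then Ferreira, Haddad and Oyelaran (each not paramedic-certified).
Amari, Farouk, Romero and Ivanova all have total department service 28 years, so the next rule applies.
Among Amari, Farouk, Romero and Ivanova, by date of academy graduation (earlier first): Amari and Farouk (Mar 5, 1997) before Romero and Ivanova (Dec 16, 1999).
Amari and Farouk both have badge number 634, so the next rule applies.
Among Amari and Farouk, by date of promotion to current rank (earlier first): Amari (4 Apr 2006) before Farouk (19 Sep 2013).
Romero and Ivanova both have badge number 220, so the next rule applies.
Among Romero and Ivanova, by date of promotion to current rank (earlier first): Romero (16 Oct 2004) before Ivanova (12 Jun 2006).
Among Ferreira, Haddad and Oyelaran, by total department service (lower first): Ferreira (3 years) before Haddad and Oyelaran (10 years).
Haddad and Oyelaran both have date of academy graduation Mar 20, 2008, so the next rule applies.
Haddad and Oyelaran both have badge number 525, so the next rule applies.
Among Haddad and Oyelaran, by date of promotion to current rank (earlier first): Haddad (25 Apr 2010) before Oyelaran (15 Jul 2011).
Full order: Amari, Farouk, Romero, Ivanova, Ferreira, Haddad, Oyelaran.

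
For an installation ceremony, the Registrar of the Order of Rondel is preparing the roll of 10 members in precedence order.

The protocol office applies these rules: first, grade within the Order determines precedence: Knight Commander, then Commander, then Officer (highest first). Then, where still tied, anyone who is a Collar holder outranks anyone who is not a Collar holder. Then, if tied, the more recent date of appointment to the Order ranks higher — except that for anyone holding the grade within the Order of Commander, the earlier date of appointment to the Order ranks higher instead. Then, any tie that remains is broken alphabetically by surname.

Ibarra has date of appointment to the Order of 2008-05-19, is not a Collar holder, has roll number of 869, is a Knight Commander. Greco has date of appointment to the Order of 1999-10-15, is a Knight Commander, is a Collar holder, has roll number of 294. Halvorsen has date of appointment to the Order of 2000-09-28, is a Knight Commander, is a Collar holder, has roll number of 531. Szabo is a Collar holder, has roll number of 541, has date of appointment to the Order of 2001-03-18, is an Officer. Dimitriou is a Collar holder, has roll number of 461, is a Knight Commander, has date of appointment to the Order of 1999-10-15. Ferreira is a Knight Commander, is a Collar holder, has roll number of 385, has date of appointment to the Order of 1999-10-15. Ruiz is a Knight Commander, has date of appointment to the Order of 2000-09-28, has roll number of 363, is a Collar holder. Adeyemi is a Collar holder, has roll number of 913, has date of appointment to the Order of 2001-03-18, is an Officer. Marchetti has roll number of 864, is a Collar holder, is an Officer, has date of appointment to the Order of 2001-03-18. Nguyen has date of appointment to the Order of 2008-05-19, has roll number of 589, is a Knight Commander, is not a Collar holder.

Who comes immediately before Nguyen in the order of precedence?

Ibarra

By grade within the Order: Halvorsen, Ruiz, Dimitriou, Ferreira, Greco, Ibarra and Nguyen (Knight Commander); then Adeyemi, Marchetti and Szabo (Officer).
Among Halvorsen, Ruiz, Dimitriou, Ferreira, Greco, Ibarra and Nguyen, a Collar holder before not a Collar holder: Halvorsen, Ruiz, Dimitriou, Ferreira and Greco (a Collar holder) before Ibarra and Nguyen (not a Collar holder).
Among Halvorsen, Ruiz, Dimitriou, Ferreira and Greco, by date of appointment to the Order (later first): Halvorsen and Ruiz (2000-09-28) before Dimitriou, Ferreira and Greco (1999-10-15).
Among Halvorsen and Ruiz, alphabetically by surname: Halvorsen before Ruiz.
Among Dimitriou, Ferreira and Greco, alphabetically by surname: Dimitriou before Ferreira before Greco.
Ibarra and Nguyen both have date of appointment to the Order 2008-05-19, so the next rule applies.
Among Ibarra and Nguyen, alphabetically by surname: Ibarra before Nguyen.
Adeyemi, Marchetti and Szabo are each a Collar holder, so the next rule applies.
Adeyemi, Marchetti and Szabo all have date of appointment to the Order 2001-03-18, so the next rule applies.
Among Adeyemi, Marchetti and Szabo, alphabetically by surname: Adeyemi before Marchetti before Szabo.
Order: Halvorsen, Ruiz, Dimitriou, Ferreira, Greco, Ibarra, Nguyen, Adeyemi, Marchetti, Szabo.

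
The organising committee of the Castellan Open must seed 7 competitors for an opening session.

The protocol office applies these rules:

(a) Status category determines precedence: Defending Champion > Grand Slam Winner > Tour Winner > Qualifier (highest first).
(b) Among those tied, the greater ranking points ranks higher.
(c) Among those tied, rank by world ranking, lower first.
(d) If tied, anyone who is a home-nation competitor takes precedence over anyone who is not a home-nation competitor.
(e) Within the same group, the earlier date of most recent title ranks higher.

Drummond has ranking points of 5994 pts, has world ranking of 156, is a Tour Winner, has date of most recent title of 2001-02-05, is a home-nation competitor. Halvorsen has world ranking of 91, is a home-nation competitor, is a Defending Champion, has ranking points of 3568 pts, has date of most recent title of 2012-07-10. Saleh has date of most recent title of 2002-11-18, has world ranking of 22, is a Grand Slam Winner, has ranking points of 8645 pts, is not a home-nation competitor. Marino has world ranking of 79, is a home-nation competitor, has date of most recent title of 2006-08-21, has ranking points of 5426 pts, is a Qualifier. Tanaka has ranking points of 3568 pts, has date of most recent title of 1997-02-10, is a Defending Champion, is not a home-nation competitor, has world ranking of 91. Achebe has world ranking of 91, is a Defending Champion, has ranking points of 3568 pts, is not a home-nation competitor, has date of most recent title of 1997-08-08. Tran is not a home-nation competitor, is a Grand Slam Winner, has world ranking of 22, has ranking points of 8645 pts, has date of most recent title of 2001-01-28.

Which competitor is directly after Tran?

Saleh

By status category: Halvorsen, Tanaka and Achebe (Defending Champion); then Tran and Saleh (Grand Slam Winner); then Drummond (Tour Winner); then Marino (Qualifier).
Halvorsen, Tanaka and Achebe all have ranking points 3568 pts, so the next rule applies.
Halvorsen, Tanaka and Achebe all have world ranking 91, so the next rule applies.
Among Halvorsen, Tanaka and Achebe, a home-nation competitor before not a home-nation competitor: Halvorsen (a home-nation competitor) before Tanaka and Achebe (not a home-nation competitor).
Among Tanaka and Achebe, by date of most recent title (earlier first): Tanaka (1997-02-10) before Achebe (1997-08-08).
Tran and Saleh both have ranking points 8645 pts, so the next rule applies.
Tran and Saleh both have world ranking 22, so the next rule applies.
Tran and Saleh are each not a home-nation competitor, so the next rule applies.
Among Tran and Saleh, by date of most recent title (earlier first): Tran (2001-01-28) before Saleh (2002-11-18).
Order: Halvorsen, Tanaka, Achebe, Tran, Saleh, Drummond, Marino.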